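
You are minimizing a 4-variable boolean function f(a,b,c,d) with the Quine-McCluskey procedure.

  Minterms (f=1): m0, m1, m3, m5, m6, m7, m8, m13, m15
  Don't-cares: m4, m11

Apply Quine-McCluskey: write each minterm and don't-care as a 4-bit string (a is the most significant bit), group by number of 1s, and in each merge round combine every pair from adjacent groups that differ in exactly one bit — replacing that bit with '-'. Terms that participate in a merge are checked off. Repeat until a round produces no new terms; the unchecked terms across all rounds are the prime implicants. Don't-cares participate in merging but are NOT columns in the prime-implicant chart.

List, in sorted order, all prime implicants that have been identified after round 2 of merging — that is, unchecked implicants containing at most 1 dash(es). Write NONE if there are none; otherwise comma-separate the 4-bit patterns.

-000

[col 0] 0000*, 0001*, 0011*, 0100*, 0101*, 0110*, 0111*, 1000*, 1011*, 1101*, 1111*
[col 1] -000, -011*, -101*, -111*, 0-00*, 0-01*, 0-11*, 00-1*, 000-*, 01-0*, 01-1*, 010-*, 011-*, 1-11*, 11-1*
[col 2] --11, -1-1, 0--1, 0-0-, 01--
Prime implicants: --11, -000, -1-1, 0--1, 0-0-, 01--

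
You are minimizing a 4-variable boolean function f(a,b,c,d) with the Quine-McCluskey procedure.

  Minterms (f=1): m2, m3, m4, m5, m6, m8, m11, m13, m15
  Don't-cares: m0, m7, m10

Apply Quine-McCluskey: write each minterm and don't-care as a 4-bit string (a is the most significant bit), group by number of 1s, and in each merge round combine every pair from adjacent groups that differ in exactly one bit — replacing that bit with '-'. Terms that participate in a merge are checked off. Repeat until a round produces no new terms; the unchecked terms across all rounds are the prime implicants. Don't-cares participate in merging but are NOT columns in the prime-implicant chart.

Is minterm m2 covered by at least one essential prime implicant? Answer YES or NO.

size-2^0 implicants → 0000(✓)  0010(✓)  0011(✓)  0100(✓)  0101(✓)  0110(✓)  0111(✓)  1000(✓)  1010(✓)  1011(✓)  1101(✓)  1111(✓)
size-2^1 implicants → -000(✓)  -010(✓)  -011(✓)  -101(✓)  -111(✓)  0-00(✓)  0-10(✓)  0-11(✓)  00-0(✓)  001-(✓)  01-0(✓)  01-1(✓)  010-(✓)  011-(✓)  1-11(✓)  10-0(✓)  101-(✓)  11-1(✓)
size-2^2 implicants → --11  -0-0  -01-  -1-1  0--0  0-1-  01--
Unchecked terms (primes): --11, -0-0, -01-, -1-1, 0--0, 0-1-, 01--
Minterm coverage:
  m2 ⊆ -0-0,-01-,0--0,0-1-
  m3 ⊆ --11,-01-,0-1-
  m4 ⊆ 0--0,01--
  m5 ⊆ -1-1,01--
  m6 ⊆ 0--0,0-1-,01--
  m8 ⊆ -0-0 [E]
  m11 ⊆ --11,-01-
  m13 ⊆ -1-1 [E]
  m15 ⊆ --11,-1-1
E = {-0-0, -1-1}

YES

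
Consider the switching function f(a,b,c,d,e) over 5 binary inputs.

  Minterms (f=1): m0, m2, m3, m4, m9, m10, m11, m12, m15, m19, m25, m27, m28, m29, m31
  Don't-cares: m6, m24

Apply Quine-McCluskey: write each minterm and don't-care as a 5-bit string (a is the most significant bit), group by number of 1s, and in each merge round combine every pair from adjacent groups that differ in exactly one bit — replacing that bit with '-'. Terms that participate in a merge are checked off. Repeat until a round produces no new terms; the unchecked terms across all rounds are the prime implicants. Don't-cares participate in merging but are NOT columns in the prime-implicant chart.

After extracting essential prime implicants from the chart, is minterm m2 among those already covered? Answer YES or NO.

Round 0: 00000✓ 00010✓ 00011✓ 00100✓ 00110✓ 01001✓ 01010✓ 01011✓ 01100✓ 01111✓ 10011✓ 11000✓ 11001✓ 11011✓ 11100✓ 11101✓ 11111✓
Round 1: -0011✓ -1001✓ -1011✓ -1100 -1111✓ 0-010✓ 0-011✓ 0-100 00-00✓ 00-10✓ 000-0✓ 0001-✓ 001-0✓ 01-11✓ 010-1✓ 0101-✓ 1-011✓ 11-00✓ 11-01✓ 11-11✓ 110-1✓ 1100-✓ 111-1✓ 1110-✓
Round 2: --011 -1-11 -10-1 0-01- 00--0 11--1 11-0-
PIs = {--011, -1-11, -10-1, -1100, 0-01-, 0-100, 00--0, 11--1, 11-0-}
Coverage chart:
  m0: 00--0 ←essential
  m2: 0-01-,00--0
  m3: --011,0-01-
  m4: 0-100,00--0
  m9: -10-1 ←essential
  m10: 0-01- ←essential
  m11: --011,-1-11,-10-1,0-01-
  m12: -1100,0-100
  m15: -1-11 ←essential
  m19: --011 ←essential
  m25: -10-1,11--1,11-0-
  m27: --011,-1-11,-10-1,11--1
  m28: -1100,11-0-
  m29: 11--1,11-0-
  m31: -1-11,11--1
Essential: --011, -1-11, -10-1, 0-01-, 00--0

YES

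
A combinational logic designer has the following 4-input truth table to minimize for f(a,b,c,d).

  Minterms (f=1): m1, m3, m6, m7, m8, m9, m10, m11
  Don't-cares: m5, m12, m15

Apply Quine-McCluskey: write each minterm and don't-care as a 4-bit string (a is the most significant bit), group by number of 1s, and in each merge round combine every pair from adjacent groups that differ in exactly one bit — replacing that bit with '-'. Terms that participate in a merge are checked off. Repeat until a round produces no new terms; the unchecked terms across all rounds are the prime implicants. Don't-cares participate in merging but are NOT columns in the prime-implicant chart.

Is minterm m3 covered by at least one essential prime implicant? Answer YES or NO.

[col 0] 0001*, 0011*, 0101*, 0110*, 0111*, 1000*, 1001*, 1010*, 1011*, 1100*, 1111*
[col 1] -001*, -011*, -111*, 0-01*, 0-11*, 00-1*, 01-1*, 011-, 1-00, 1-11*, 10-0*, 10-1*, 100-*, 101-*
[col 2] --11, -0-1, 0--1, 10--
Prime implicants: --11, -0-1, 0--1, 011-, 1-00, 10--
PI chart (minterm → PIs covering it):
  1 | -0-1,0--1
  3 | --11,-0-1,0--1
  6 | 011-  (sole → essential)
  7 | --11,0--1,011-
  8 | 1-00,10--
  9 | -0-1,10--
  10 | 10--  (sole → essential)
  11 | --11,-0-1,10--
Essential prime implicants: 011-, 10--

NO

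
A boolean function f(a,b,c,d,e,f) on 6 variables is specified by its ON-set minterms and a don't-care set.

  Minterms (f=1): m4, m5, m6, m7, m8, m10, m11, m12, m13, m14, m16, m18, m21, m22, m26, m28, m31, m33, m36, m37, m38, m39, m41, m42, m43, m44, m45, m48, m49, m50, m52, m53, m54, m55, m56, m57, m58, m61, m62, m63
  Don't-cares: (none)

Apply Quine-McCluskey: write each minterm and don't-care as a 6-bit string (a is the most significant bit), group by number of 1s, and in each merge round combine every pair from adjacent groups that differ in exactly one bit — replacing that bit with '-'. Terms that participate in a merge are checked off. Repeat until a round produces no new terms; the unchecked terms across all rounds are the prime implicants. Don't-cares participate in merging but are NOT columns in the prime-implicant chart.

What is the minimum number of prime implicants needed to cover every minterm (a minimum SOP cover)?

14

Round 0: 000100✓ 000101✓ 000110✓ 000111✓ 001000✓ 001010✓ 001011✓ 001100✓ 001101✓ 001110✓ 010000✓ 010010✓ 010101✓ 010110✓ 011010✓ 011100✓ 011111✓ 100001✓ 100100✓ 100101✓ 100110✓ 100111✓ 101001✓ 101010✓ 101011✓ 101100✓ 101101✓ 110000✓ 110001✓ 110010✓ 110100✓ 110101✓ 110110✓ 110111✓ 111000✓ 111001✓ 111010✓ 111101✓ 111110✓ 111111✓
Round 1: -00100✓ -00101✓ -00110✓ -00111✓ -01010✓ -01011✓ -01100✓ -01101✓ -10000✓ -10010✓ -10101✓ -10110✓ -11010✓ -11111 0-0101✓ 0-0110✓ 0-1010✓ 0-1100 00-100✓ 00-101✓ 00-110✓ 0001-0✓ 0001-1✓ 00010-✓ 00011-✓ 001-00✓ 001-10✓ 0010-0✓ 00101-✓ 0011-0✓ 00110-✓ 01-010✓ 010-10✓ 0100-0✓ 1-0001✓ 1-0100✓ 1-0101✓ 1-0110✓ 1-0111✓ 1-1001✓ 1-1010✓ 1-1101✓ 10-001✓ 10-100✓ 10-101✓ 100-01✓ 1001-0✓ 1001-1✓ 10010-✓ 10011-✓ 101-01✓ 1010-1 10101-✓ 10110-✓ 11-000✓ 11-001✓ 11-010✓ 11-101✓ 11-110✓ 11-111✓ 110-00✓ 110-01✓ 110-10✓ 1100-0✓ 11000-✓ 1101-0✓ 1101-1✓ 11010-✓ 11011-✓ 111-01✓ 111-10✓ 1110-0✓ 11100-✓ 1111-1✓ 11111-✓
Round 2: --0101 --0110 --1010 -0-100✓ -0-101✓ -001-0✓ -001-1✓ -0010-✓ -0011-✓ -0101- -0110-✓ -1-010 -10-10 -100-0 00-1-0 00-10-✓ 0001--✓ 001--0 1--001✓ 1--101✓ 1-0-01✓ 1-01-0✓ 1-01-1✓ 1-010-✓ 1-011-✓ 1-1-01✓ 10--01✓ 10-10-✓ 1001--✓ 11--01✓ 11--10 11-0-0 11-00- 11-1-1 11-11- 110--0 110-0- 1101--✓
Round 3: -0-10- -001-- 1---01 1-01--
PIs = {--0101, --0110, --1010, -0-10-, -001--, -0101-, -1-010, -10-10, -100-0, -11111, 0-1100, 00-1-0, 001--0, 1---01, 1-01--, 1010-1, 11--10, 11-0-0, 11-00-, 11-1-1, 11-11-, 110--0, 110-0-}
Coverage chart:
  m4: -0-10-,-001--,00-1-0
  m5: --0101,-0-10-,-001--
  m6: --0110,-001--,00-1-0
  m7: -001-- ←essential
  m8: 001--0 ←essential
  m10: --1010,-0101-,001--0
  m11: -0101- ←essential
  m12: -0-10-,0-1100,00-1-0,001--0
  m13: -0-10- ←essential
  m14: 00-1-0,001--0
  m16: -100-0 ←essential
  m18: -1-010,-10-10,-100-0
  m21: --0101 ←essential
  m22: --0110,-10-10
  m26: --1010,-1-010
  m28: 0-1100 ←essential
  m31: -11111 ←essential
  m33: 1---01 ←essential
  m36: -0-10-,-001--,1-01--
  m37: --0101,-0-10-,-001--,1---01,1-01--
  m38: --0110,-001--,1-01--
  m39: -001--,1-01--
  m41: 1---01,1010-1
  m42: --1010,-0101-
  m43: -0101-,1010-1
  m44: -0-10- ←essential
  m45: -0-10-,1---01
  m48: -100-0,11-0-0,11-00-,110--0,110-0-
  m49: 1---01,11-00-,110-0-
  m50: -1-010,-10-10,-100-0,11--10,11-0-0,110--0
  m52: 1-01--,110--0,110-0-
  m53: --0101,1---01,1-01--,11-1-1,110-0-
  m54: --0110,-10-10,1-01--,11--10,11-11-,110--0
  m55: 1-01--,11-1-1,11-11-
  m56: 11-0-0,11-00-
  m57: 1---01,11-00-
  m58: --1010,-1-010,11--10,11-0-0
  m61: 1---01,11-1-1
  m62: 11--10,11-11-
  m63: -11111,11-1-1,11-11-
Essential: --0101, -0-10-, -001--, -0101-, -100-0, -11111, 0-1100, 001--0, 1---01
Petrick residual → --0110, --1010, 1-01--, 11--10, 11-0-0
Min cover (14 terms): c'de'f + c'def' + cd'ef' + b'de' + b'c'd + b'cd'e + bc'd'f' + bcdef + a'cde'f' + a'b'cf' + ae'f + ac'd + abef' + abd'f'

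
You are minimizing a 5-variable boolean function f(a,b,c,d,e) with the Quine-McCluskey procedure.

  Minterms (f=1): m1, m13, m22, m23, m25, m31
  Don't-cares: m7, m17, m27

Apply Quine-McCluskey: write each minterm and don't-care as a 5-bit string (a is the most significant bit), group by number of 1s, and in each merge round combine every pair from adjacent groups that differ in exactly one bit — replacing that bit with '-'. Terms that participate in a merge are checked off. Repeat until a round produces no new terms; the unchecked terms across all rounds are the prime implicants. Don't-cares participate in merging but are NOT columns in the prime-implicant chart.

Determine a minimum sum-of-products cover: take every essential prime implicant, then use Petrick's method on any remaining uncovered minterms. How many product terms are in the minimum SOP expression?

Round 0: 00001✓ 00111✓ 01101 10001✓ 10110✓ 10111✓ 11001✓ 11011✓ 11111✓
Round 1: -0001 -0111 1-001 1-111 1011- 11-11 110-1
PIs = {-0001, -0111, 01101, 1-001, 1-111, 1011-, 11-11, 110-1}
Coverage chart:
  m1: -0001 ←essential
  m13: 01101 ←essential
  m22: 1011- ←essential
  m23: -0111,1-111,1011-
  m25: 1-001,110-1
  m31: 1-111,11-11
Essential: -0001, 01101, 1011-
Petrick residual → 1-001, 1-111
Min cover (5 terms): b'c'd'e + a'bcd'e + ac'd'e + acde + ab'cd

5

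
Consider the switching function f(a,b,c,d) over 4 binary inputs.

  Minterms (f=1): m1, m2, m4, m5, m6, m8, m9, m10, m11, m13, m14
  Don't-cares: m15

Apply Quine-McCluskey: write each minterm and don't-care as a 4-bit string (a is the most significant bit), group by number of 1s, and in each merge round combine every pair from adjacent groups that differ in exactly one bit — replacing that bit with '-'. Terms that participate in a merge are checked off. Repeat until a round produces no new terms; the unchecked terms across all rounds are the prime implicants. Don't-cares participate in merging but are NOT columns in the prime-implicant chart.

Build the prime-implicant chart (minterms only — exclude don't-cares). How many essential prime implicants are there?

3

size-2^0 implicants → 0001(✓)  0010(✓)  0100(✓)  0101(✓)  0110(✓)  1000(✓)  1001(✓)  1010(✓)  1011(✓)  1101(✓)  1110(✓)  1111(✓)
size-2^1 implicants → -001(✓)  -010(✓)  -101(✓)  -110(✓)  0-01(✓)  0-10(✓)  01-0  010-  1-01(✓)  1-10(✓)  1-11(✓)  10-0(✓)  10-1(✓)  100-(✓)  101-(✓)  11-1(✓)  111-(✓)
size-2^2 implicants → --01  --10  1--1  1-1-  10--
Unchecked terms (primes): --01, --10, 01-0, 010-, 1--1, 1-1-, 10--
Minterm coverage:
  m1 ⊆ --01 [E]
  m2 ⊆ --10 [E]
  m4 ⊆ 01-0,010-
  m5 ⊆ --01,010-
  m6 ⊆ --10,01-0
  m8 ⊆ 10-- [E]
  m9 ⊆ --01,1--1,10--
  m10 ⊆ --10,1-1-,10--
  m11 ⊆ 1--1,1-1-,10--
  m13 ⊆ --01,1--1
  m14 ⊆ --10,1-1-
E = {--01, --10, 10--}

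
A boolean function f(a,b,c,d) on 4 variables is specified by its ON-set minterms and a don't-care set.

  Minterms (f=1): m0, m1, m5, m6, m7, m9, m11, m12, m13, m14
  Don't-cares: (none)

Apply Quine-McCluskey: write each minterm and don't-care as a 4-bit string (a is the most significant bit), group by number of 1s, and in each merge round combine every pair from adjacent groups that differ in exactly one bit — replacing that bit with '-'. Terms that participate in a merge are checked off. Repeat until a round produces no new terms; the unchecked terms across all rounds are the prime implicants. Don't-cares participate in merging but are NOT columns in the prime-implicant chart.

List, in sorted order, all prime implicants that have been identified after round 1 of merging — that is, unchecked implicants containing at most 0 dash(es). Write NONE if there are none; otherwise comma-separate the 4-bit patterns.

size-2^0 implicants → 0000(✓)  0001(✓)  0101(✓)  0110(✓)  0111(✓)  1001(✓)  1011(✓)  1100(✓)  1101(✓)  1110(✓)
size-2^1 implicants → -001(✓)  -101(✓)  -110  0-01(✓)  000-  01-1  011-  1-01(✓)  10-1  11-0  110-
size-2^2 implicants → --01
Unchecked terms (primes): --01, -110, 000-, 01-1, 011-, 10-1, 11-0, 110-

NONE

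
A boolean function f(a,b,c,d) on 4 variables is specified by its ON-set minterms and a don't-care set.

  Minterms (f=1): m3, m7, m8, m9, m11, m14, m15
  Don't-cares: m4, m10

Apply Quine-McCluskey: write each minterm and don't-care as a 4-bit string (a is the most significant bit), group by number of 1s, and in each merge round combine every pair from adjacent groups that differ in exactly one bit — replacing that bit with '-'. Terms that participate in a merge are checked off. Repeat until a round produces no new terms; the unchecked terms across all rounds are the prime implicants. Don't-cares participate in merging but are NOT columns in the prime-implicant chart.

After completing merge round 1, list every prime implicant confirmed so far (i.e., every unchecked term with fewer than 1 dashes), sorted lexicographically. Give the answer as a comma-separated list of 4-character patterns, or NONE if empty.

size-2^0 implicants → 0011(✓)  0100  0111(✓)  1000(✓)  1001(✓)  1010(✓)  1011(✓)  1110(✓)  1111(✓)
size-2^1 implicants → -011(✓)  -111(✓)  0-11(✓)  1-10(✓)  1-11(✓)  10-0(✓)  10-1(✓)  100-(✓)  101-(✓)  111-(✓)
size-2^2 implicants → --11  1-1-  10--
Unchecked terms (primes): --11, 0100, 1-1-, 10--

0100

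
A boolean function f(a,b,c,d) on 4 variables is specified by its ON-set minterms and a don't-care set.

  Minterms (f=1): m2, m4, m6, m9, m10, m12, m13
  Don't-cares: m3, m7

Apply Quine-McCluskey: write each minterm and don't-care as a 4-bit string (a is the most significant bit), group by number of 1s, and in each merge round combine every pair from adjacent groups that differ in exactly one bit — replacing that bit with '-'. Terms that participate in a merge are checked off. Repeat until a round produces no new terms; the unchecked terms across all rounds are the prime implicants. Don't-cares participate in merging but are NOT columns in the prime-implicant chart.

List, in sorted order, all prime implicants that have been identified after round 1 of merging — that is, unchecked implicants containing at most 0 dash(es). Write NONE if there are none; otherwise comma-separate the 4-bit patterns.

Round 0: 0010✓ 0011✓ 0100✓ 0110✓ 0111✓ 1001✓ 1010✓ 1100✓ 1101✓
Round 1: -010 -100 0-10✓ 0-11✓ 001-✓ 01-0 011-✓ 1-01 110-
Round 2: 0-1-
PIs = {-010, -100, 0-1-, 01-0, 1-01, 110-}

NONE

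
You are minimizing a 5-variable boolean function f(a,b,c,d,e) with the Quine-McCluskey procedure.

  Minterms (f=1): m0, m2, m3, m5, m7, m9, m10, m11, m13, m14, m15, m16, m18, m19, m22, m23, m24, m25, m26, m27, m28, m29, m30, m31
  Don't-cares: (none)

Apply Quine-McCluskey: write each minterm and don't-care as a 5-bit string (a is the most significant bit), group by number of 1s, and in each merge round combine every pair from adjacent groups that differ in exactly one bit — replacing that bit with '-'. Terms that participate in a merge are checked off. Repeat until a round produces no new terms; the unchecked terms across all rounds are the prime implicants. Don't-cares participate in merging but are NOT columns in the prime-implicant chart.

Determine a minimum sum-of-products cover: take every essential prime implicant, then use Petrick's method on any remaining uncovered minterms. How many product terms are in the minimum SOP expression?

7

size-2^0 implicants → 00000(✓)  00010(✓)  00011(✓)  00101(✓)  00111(✓)  01001(✓)  01010(✓)  01011(✓)  01101(✓)  01110(✓)  01111(✓)  10000(✓)  10010(✓)  10011(✓)  10110(✓)  10111(✓)  11000(✓)  11001(✓)  11010(✓)  11011(✓)  11100(✓)  11101(✓)  11110(✓)  11111(✓)
size-2^1 implicants → -0000(✓)  -0010(✓)  -0011(✓)  -0111(✓)  -1001(✓)  -1010(✓)  -1011(✓)  -1101(✓)  -1110(✓)  -1111(✓)  0-010(✓)  0-011(✓)  0-101(✓)  0-111(✓)  00-11(✓)  000-0(✓)  0001-(✓)  001-1(✓)  01-01(✓)  01-10(✓)  01-11(✓)  010-1(✓)  0101-(✓)  011-1(✓)  0111-(✓)  1-000(✓)  1-010(✓)  1-011(✓)  1-110(✓)  1-111(✓)  10-10(✓)  10-11(✓)  100-0(✓)  1001-(✓)  1011-(✓)  11-00(✓)  11-01(✓)  11-10(✓)  11-11(✓)  110-0(✓)  110-1(✓)  1100-(✓)  1101-(✓)  111-0(✓)  111-1(✓)  1110-(✓)  1111-(✓)
size-2^2 implicants → --010(✓)  --011(✓)  --111(✓)  -0-11(✓)  -00-0  -001-(✓)  -1-01(✓)  -1-10(✓)  -1-11(✓)  -10-1(✓)  -101-(✓)  -11-1(✓)  -111-(✓)  0--11(✓)  0-01-(✓)  0-1-1  01--1(✓)  01-1-(✓)  1--10(✓)  1--11(✓)  1-0-0  1-01-(✓)  1-11-(✓)  10-1-(✓)  11--0(✓)  11--1(✓)  11-0-(✓)  11-1-(✓)  110--(✓)  111--(✓)
size-2^3 implicants → ---11  --01-  -1--1  -1-1-  1--1-  11---
Unchecked terms (primes): ---11, --01-, -00-0, -1--1, -1-1-, 0-1-1, 1--1-, 1-0-0, 11---
Minterm coverage:
  m0 ⊆ -00-0 [E]
  m2 ⊆ --01-,-00-0
  m3 ⊆ ---11,--01-
  m5 ⊆ 0-1-1 [E]
  m7 ⊆ ---11,0-1-1
  m9 ⊆ -1--1 [E]
  m10 ⊆ --01-,-1-1-
  m11 ⊆ ---11,--01-,-1--1,-1-1-
  m13 ⊆ -1--1,0-1-1
  m14 ⊆ -1-1- [E]
  m15 ⊆ ---11,-1--1,-1-1-,0-1-1
  m16 ⊆ -00-0,1-0-0
  m18 ⊆ --01-,-00-0,1--1-,1-0-0
  m19 ⊆ ---11,--01-,1--1-
  m22 ⊆ 1--1- [E]
  m23 ⊆ ---11,1--1-
  m24 ⊆ 1-0-0,11---
  m25 ⊆ -1--1,11---
  m26 ⊆ --01-,-1-1-,1--1-,1-0-0,11---
  m27 ⊆ ---11,--01-,-1--1,-1-1-,1--1-,11---
  m28 ⊆ 11--- [E]
  m29 ⊆ -1--1,11---
  m30 ⊆ -1-1-,1--1-,11---
  m31 ⊆ ---11,-1--1,-1-1-,1--1-,11---
E = {-00-0, -1--1, -1-1-, 0-1-1, 1--1-, 11---}
Petrick residual → ---11
Cover = de + b'c'e' + be + bd + a'ce + ad + ab  |cover|=7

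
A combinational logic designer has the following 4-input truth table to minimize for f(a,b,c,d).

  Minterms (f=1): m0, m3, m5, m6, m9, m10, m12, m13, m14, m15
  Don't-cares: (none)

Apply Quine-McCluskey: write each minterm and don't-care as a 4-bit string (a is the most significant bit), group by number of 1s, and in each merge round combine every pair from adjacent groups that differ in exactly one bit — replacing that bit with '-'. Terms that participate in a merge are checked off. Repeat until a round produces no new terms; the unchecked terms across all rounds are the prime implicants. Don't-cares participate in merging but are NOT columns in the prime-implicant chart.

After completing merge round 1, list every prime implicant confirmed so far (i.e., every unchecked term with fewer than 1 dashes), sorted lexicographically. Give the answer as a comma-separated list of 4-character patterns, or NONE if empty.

0000, 0011

[col 0] 0000, 0011, 0101*, 0110*, 1001*, 1010*, 1100*, 1101*, 1110*, 1111*
[col 1] -101, -110, 1-01, 1-10, 11-0*, 11-1*, 110-*, 111-*
[col 2] 11--
Prime implicants: -101, -110, 0000, 0011, 1-01, 1-10, 11--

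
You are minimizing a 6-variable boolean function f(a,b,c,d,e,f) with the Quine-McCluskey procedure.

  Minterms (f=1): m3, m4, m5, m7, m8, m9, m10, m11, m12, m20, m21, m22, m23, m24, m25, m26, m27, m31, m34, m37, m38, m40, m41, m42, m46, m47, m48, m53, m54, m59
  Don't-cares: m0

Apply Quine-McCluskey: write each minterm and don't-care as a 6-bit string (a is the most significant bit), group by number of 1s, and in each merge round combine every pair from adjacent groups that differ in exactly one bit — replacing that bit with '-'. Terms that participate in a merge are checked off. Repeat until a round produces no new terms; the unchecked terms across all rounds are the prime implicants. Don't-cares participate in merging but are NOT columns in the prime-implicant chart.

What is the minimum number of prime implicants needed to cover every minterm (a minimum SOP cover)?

Round 0: 000000✓ 000011✓ 000100✓ 000101✓ 000111✓ 001000✓ 001001✓ 001010✓ 001011✓ 001100✓ 010100✓ 010101✓ 010110✓ 010111✓ 011000✓ 011001✓ 011010✓ 011011✓ 011111✓ 100010✓ 100101✓ 100110✓ 101000✓ 101001✓ 101010✓ 101110✓ 101111✓ 110000 110101✓ 110110✓ 111011✓
Round 1: -00101✓ -01000✓ -01001✓ -01010✓ -10101✓ -10110 -11011 0-0100✓ 0-0101✓ 0-0111✓ 0-1000✓ 0-1001✓ 0-1010✓ 0-1011✓ 00-000✓ 00-011 00-100✓ 000-00✓ 000-11 0001-1✓ 00010-✓ 001-00✓ 0010-0✓ 0010-1✓ 00100-✓ 00101-✓ 01-111 0101-0✓ 0101-1✓ 01010-✓ 01011-✓ 011-11 0110-0✓ 0110-1✓ 01100-✓ 01101-✓ 1-0101✓ 1-0110 10-010✓ 10-110✓ 100-10✓ 101-10✓ 1010-0✓ 10100-✓ 10111-
Round 2: --0101 -010-0 -0100- 0-01-1 0-010- 0-10-0✓ 0-10-1✓ 0-100-✓ 0-101-✓ 00--00 0010--✓ 0101-- 0110--✓ 10--10
Round 3: 0-10--
PIs = {--0101, -010-0, -0100-, -10110, -11011, 0-01-1, 0-010-, 0-10--, 00--00, 00-011, 000-11, 01-111, 0101--, 011-11, 1-0110, 10--10, 10111-, 110000}
Coverage chart:
  m3: 00-011,000-11
  m4: 0-010-,00--00
  m5: --0101,0-01-1,0-010-
  m7: 0-01-1,000-11
  m8: -010-0,-0100-,0-10--,00--00
  m9: -0100-,0-10--
  m10: -010-0,0-10--
  m11: 0-10--,00-011
  m12: 00--00 ←essential
  m20: 0-010-,0101--
  m21: --0101,0-01-1,0-010-,0101--
  m22: -10110,0101--
  m23: 0-01-1,01-111,0101--
  m24: 0-10-- ←essential
  m25: 0-10-- ←essential
  m26: 0-10-- ←essential
  m27: -11011,0-10--,011-11
  m31: 01-111,011-11
  m34: 10--10 ←essential
  m37: --0101 ←essential
  m38: 1-0110,10--10
  m40: -010-0,-0100-
  m41: -0100- ←essential
  m42: -010-0,10--10
  m46: 10--10,10111-
  m47: 10111- ←essential
  m48: 110000 ←essential
  m53: --0101 ←essential
  m54: -10110,1-0110
  m59: -11011 ←essential
Essential: --0101, -0100-, -11011, 0-10--, 00--00, 10--10, 10111-, 110000
Petrick residual → -10110, 0-010-, 000-11, 01-111
Min cover (12 terms): c'de'f + b'cd'e' + bc'def' + bcd'ef + a'c'de' + a'cd' + a'b'e'f' + a'b'c'ef + a'bdef + ab'ef' + ab'cde + abc'd'e'f'

12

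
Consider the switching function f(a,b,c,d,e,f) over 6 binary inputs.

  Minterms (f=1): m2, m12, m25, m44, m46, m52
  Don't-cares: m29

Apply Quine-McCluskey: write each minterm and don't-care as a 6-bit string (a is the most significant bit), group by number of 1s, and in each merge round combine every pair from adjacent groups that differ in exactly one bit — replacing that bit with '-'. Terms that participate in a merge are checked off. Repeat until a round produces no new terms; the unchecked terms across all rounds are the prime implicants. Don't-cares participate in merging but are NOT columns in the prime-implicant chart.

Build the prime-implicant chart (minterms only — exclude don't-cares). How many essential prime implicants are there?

Round 0: 000010 001100✓ 011001✓ 011101✓ 101100✓ 101110✓ 110100
Round 1: -01100 011-01 1011-0
PIs = {-01100, 000010, 011-01, 1011-0, 110100}
Coverage chart:
  m2: 000010 ←essential
  m12: -01100 ←essential
  m25: 011-01 ←essential
  m44: -01100,1011-0
  m46: 1011-0 ←essential
  m52: 110100 ←essential
Essential: -01100, 000010, 011-01, 1011-0, 110100

5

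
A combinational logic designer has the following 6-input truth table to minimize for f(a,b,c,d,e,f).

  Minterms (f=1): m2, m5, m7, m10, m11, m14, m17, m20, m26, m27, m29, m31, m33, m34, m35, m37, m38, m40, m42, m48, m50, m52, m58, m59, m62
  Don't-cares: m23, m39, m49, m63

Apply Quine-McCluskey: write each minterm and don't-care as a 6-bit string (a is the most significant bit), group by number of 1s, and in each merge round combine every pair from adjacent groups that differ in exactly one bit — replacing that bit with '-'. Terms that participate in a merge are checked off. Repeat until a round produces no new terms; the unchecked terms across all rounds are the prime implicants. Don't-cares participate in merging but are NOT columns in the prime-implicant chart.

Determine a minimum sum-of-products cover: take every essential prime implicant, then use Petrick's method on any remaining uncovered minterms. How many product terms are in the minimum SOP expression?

size-2^0 implicants → 000010(✓)  000101(✓)  000111(✓)  001010(✓)  001011(✓)  001110(✓)  010001(✓)  010100(✓)  010111(✓)  011010(✓)  011011(✓)  011101(✓)  011111(✓)  100001(✓)  100010(✓)  100011(✓)  100101(✓)  100110(✓)  100111(✓)  101000(✓)  101010(✓)  110000(✓)  110001(✓)  110010(✓)  110100(✓)  111010(✓)  111011(✓)  111110(✓)  111111(✓)
size-2^1 implicants → -00010(✓)  -00101(✓)  -00111(✓)  -01010(✓)  -10001  -10100  -11010(✓)  -11011(✓)  -11111(✓)  0-0111  0-1010(✓)  0-1011(✓)  00-010(✓)  0001-1(✓)  001-10  00101-(✓)  01-111  011-11(✓)  01101-(✓)  0111-1  1-0001  1-0010(✓)  1-1010(✓)  10-010(✓)  100-01(✓)  100-10(✓)  100-11(✓)  1000-1(✓)  10001-(✓)  1001-1(✓)  10011-(✓)  1010-0  11-010(✓)  110-00  1100-0  11000-  111-10(✓)  111-11(✓)  11101-(✓)  11111-(✓)
size-2^2 implicants → --1010  -0-010  -001-1  -11-11  -1101-  0-101-  1--010  100--1  100-1-  111-1-
Unchecked terms (primes): --1010, -0-010, -001-1, -10001, -10100, -11-11, -1101-, 0-0111, 0-101-, 001-10, 01-111, 0111-1, 1--010, 1-0001, 100--1, 100-1-, 1010-0, 110-00, 1100-0, 11000-, 111-1-
Minterm coverage:
  m2 ⊆ -0-010 [E]
  m5 ⊆ -001-1 [E]
  m7 ⊆ -001-1,0-0111
  m10 ⊆ --1010,-0-010,0-101-,001-10
  m11 ⊆ 0-101- [E]
  m14 ⊆ 001-10 [E]
  m17 ⊆ -10001 [E]
  m20 ⊆ -10100 [E]
  m26 ⊆ --1010,-1101-,0-101-
  m27 ⊆ -11-11,-1101-,0-101-
  m29 ⊆ 0111-1 [E]
  m31 ⊆ -11-11,01-111,0111-1
  m33 ⊆ 1-0001,100--1
  m34 ⊆ -0-010,1--010,100-1-
  m35 ⊆ 100--1,100-1-
  m37 ⊆ -001-1,100--1
  m38 ⊆ 100-1- [E]
  m40 ⊆ 1010-0 [E]
  m42 ⊆ --1010,-0-010,1--010,1010-0
  m48 ⊆ 110-00,1100-0,11000-
  m50 ⊆ 1--010,1100-0
  m52 ⊆ -10100,110-00
  m58 ⊆ --1010,-1101-,1--010,111-1-
  m59 ⊆ -11-11,-1101-,111-1-
  m62 ⊆ 111-1- [E]
E = {-0-010, -001-1, -10001, -10100, 0-101-, 001-10, 0111-1, 100-1-, 1010-0, 111-1-}
Petrick residual → 1-0001, 1100-0
Cover = b'd'ef' + b'c'df + bc'd'e'f + bc'de'f' + a'cd'e + a'b'cef' + a'bcdf + ac'd'e'f + ab'c'e + ab'cd'f' + abc'd'f' + abce  |cover|=12

12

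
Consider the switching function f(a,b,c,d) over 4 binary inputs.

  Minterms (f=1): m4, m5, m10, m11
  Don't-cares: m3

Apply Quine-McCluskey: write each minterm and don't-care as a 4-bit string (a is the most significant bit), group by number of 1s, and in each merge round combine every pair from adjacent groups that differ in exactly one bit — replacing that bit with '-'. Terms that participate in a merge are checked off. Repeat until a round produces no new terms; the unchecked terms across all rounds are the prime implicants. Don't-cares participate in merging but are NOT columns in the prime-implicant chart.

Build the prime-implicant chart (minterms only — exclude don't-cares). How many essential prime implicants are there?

2

size-2^0 implicants → 0011(✓)  0100(✓)  0101(✓)  1010(✓)  1011(✓)
size-2^1 implicants → -011  010-  101-
Unchecked terms (primes): -011, 010-, 101-
Minterm coverage:
  m4 ⊆ 010- [E]
  m5 ⊆ 010- [E]
  m10 ⊆ 101- [E]
  m11 ⊆ -011,101-
E = {010-, 101-}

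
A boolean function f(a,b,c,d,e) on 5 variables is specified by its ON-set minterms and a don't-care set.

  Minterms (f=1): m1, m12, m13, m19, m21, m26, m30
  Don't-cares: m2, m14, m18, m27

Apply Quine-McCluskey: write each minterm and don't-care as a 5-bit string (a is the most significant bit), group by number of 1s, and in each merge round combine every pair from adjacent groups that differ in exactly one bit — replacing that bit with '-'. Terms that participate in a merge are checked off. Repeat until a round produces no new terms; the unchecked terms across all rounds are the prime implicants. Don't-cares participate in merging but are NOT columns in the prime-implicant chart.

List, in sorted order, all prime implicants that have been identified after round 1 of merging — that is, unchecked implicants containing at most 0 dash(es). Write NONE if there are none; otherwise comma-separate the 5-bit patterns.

[col 0] 00001, 00010*, 01100*, 01101*, 01110*, 10010*, 10011*, 10101, 11010*, 11011*, 11110*
[col 1] -0010, -1110, 011-0, 0110-, 1-010*, 1-011*, 1001-*, 11-10, 1101-*
[col 2] 1-01-
Prime implicants: -0010, -1110, 00001, 011-0, 0110-, 1-01-, 10101, 11-10

00001, 10101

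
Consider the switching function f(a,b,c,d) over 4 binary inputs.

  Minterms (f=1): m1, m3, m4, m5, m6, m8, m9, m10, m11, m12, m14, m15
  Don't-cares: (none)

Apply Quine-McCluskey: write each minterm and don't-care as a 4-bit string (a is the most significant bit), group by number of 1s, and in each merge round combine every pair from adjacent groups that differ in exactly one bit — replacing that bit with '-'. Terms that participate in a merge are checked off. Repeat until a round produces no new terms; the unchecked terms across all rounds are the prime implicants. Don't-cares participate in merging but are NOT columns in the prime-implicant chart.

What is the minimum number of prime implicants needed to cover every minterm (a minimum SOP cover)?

5

Round 0: 0001✓ 0011✓ 0100✓ 0101✓ 0110✓ 1000✓ 1001✓ 1010✓ 1011✓ 1100✓ 1110✓ 1111✓
Round 1: -001✓ -011✓ -100✓ -110✓ 0-01 00-1✓ 01-0✓ 010- 1-00✓ 1-10✓ 1-11✓ 10-0✓ 10-1✓ 100-✓ 101-✓ 11-0✓ 111-✓
Round 2: -0-1 -1-0 1--0 1-1- 10--
PIs = {-0-1, -1-0, 0-01, 010-, 1--0, 1-1-, 10--}
Coverage chart:
  m1: -0-1,0-01
  m3: -0-1 ←essential
  m4: -1-0,010-
  m5: 0-01,010-
  m6: -1-0 ←essential
  m8: 1--0,10--
  m9: -0-1,10--
  m10: 1--0,1-1-,10--
  m11: -0-1,1-1-,10--
  m12: -1-0,1--0
  m14: -1-0,1--0,1-1-
  m15: 1-1- ←essential
Essential: -0-1, -1-0, 1-1-
Petrick residual → 0-01, 1--0
Min cover (5 terms): b'd + bd' + a'c'd + ad' + ac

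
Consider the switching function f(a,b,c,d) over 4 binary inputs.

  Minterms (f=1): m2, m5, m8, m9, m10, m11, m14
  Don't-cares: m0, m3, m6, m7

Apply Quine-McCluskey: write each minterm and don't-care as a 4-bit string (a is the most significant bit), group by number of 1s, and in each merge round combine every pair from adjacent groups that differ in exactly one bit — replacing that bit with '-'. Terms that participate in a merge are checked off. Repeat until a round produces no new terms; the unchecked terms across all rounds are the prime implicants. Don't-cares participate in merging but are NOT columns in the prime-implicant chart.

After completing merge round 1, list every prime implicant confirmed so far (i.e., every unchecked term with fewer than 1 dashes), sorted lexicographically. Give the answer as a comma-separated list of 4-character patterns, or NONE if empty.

Round 0: 0000✓ 0010✓ 0011✓ 0101✓ 0110✓ 0111✓ 1000✓ 1001✓ 1010✓ 1011✓ 1110✓
Round 1: -000✓ -010✓ -011✓ -110✓ 0-10✓ 0-11✓ 00-0✓ 001-✓ 01-1 011-✓ 1-10✓ 10-0✓ 10-1✓ 100-✓ 101-✓
Round 2: --10 -0-0 -01- 0-1- 10--
PIs = {--10, -0-0, -01-, 0-1-, 01-1, 10--}

NONE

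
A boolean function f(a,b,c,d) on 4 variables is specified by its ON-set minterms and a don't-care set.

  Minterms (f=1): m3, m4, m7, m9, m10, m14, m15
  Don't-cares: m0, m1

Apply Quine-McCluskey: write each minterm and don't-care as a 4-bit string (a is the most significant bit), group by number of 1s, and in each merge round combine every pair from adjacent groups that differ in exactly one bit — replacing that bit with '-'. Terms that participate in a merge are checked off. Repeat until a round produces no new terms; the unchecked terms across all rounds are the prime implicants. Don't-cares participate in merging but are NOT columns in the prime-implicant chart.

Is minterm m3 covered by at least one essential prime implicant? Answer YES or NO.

size-2^0 implicants → 0000(✓)  0001(✓)  0011(✓)  0100(✓)  0111(✓)  1001(✓)  1010(✓)  1110(✓)  1111(✓)
size-2^1 implicants → -001  -111  0-00  0-11  00-1  000-  1-10  111-
Unchecked terms (primes): -001, -111, 0-00, 0-11, 00-1, 000-, 1-10, 111-
Minterm coverage:
  m3 ⊆ 0-11,00-1
  m4 ⊆ 0-00 [E]
  m7 ⊆ -111,0-11
  m9 ⊆ -001 [E]
  m10 ⊆ 1-10 [E]
  m14 ⊆ 1-10,111-
  m15 ⊆ -111,111-
E = {-001, 0-00, 1-10}

NO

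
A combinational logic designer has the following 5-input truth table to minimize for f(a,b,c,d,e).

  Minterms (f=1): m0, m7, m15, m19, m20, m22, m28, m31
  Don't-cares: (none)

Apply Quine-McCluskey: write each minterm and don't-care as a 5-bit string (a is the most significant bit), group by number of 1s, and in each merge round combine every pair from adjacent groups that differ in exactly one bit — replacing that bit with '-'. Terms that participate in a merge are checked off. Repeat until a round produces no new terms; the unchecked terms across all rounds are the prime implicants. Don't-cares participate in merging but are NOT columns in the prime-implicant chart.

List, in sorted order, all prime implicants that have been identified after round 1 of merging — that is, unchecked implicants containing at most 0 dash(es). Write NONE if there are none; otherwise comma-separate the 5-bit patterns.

size-2^0 implicants → 00000  00111(✓)  01111(✓)  10011  10100(✓)  10110(✓)  11100(✓)  11111(✓)
size-2^1 implicants → -1111  0-111  1-100  101-0
Unchecked terms (primes): -1111, 0-111, 00000, 1-100, 10011, 101-0

00000, 10011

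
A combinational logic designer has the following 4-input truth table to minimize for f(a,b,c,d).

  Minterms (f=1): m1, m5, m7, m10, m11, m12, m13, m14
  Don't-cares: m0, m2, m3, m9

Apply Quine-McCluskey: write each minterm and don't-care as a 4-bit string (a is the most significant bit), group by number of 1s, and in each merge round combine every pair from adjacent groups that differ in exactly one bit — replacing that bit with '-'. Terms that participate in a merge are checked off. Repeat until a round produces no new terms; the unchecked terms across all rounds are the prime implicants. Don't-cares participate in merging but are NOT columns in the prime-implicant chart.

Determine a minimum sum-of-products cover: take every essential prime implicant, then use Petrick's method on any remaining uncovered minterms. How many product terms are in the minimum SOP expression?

4

Round 0: 0000✓ 0001✓ 0010✓ 0011✓ 0101✓ 0111✓ 1001✓ 1010✓ 1011✓ 1100✓ 1101✓ 1110✓
Round 1: -001✓ -010✓ -011✓ -101✓ 0-01✓ 0-11✓ 00-0✓ 00-1✓ 000-✓ 001-✓ 01-1✓ 1-01✓ 1-10 10-1✓ 101-✓ 11-0 110-
Round 2: --01 -0-1 -01- 0--1 00--
PIs = {--01, -0-1, -01-, 0--1, 00--, 1-10, 11-0, 110-}
Coverage chart:
  m1: --01,-0-1,0--1,00--
  m5: --01,0--1
  m7: 0--1 ←essential
  m10: -01-,1-10
  m11: -0-1,-01-
  m12: 11-0,110-
  m13: --01,110-
  m14: 1-10,11-0
Essential: 0--1
Petrick residual → --01, -01-, 11-0
Min cover (4 terms): c'd + b'c + a'd + abd'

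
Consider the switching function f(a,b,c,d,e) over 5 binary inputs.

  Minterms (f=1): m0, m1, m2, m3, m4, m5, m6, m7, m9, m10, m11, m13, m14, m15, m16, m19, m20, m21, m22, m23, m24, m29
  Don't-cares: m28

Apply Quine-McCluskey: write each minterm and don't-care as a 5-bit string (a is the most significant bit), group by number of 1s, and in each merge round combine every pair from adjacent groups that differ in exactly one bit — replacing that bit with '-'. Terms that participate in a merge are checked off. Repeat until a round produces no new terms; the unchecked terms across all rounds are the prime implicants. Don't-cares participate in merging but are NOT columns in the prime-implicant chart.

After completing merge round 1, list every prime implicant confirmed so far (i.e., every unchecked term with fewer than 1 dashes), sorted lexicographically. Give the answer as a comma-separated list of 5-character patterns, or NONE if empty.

NONE

[col 0] 00000*, 00001*, 00010*, 00011*, 00100*, 00101*, 00110*, 00111*, 01001*, 01010*, 01011*, 01101*, 01110*, 01111*, 10000*, 10011*, 10100*, 10101*, 10110*, 10111*, 11000*, 11100*, 11101*
[col 1] -0000*, -0011*, -0100*, -0101*, -0110*, -0111*, -1101*, 0-001*, 0-010*, 0-011*, 0-101*, 0-110*, 0-111*, 00-00*, 00-01*, 00-10*, 00-11*, 000-0*, 000-1*, 0000-*, 0001-*, 001-0*, 001-1*, 0010-*, 0011-*, 01-01*, 01-10*, 01-11*, 010-1*, 0101-*, 011-1*, 0111-*, 1-000*, 1-100*, 1-101*, 10-00*, 10-11*, 101-0*, 101-1*, 1010-*, 1011-*, 11-00*, 1110-*
[col 2] --101, -0-00, -0-11, -01-0*, -01-1*, -010-*, -011-*, 0--01*, 0--10*, 0--11*, 0-0-1*, 0-01-*, 0-1-1*, 0-11-*, 00--0*, 00--1*, 00-0-*, 00-1-*, 000--*, 001--*, 01--1*, 01-1-*, 1--00, 1-10-, 101--*
[col 3] -01--, 0---1, 0--1-, 00---
Prime implicants: --101, -0-00, -0-11, -01--, 0---1, 0--1-, 00---, 1--00, 1-10-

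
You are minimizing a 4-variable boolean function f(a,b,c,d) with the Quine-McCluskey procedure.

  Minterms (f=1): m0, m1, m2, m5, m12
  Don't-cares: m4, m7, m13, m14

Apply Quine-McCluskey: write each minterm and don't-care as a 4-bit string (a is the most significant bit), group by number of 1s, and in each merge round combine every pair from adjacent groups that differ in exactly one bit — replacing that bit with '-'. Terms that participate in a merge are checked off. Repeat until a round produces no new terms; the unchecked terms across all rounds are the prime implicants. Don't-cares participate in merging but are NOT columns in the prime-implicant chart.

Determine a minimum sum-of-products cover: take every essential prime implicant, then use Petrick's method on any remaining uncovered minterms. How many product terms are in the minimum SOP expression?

[col 0] 0000*, 0001*, 0010*, 0100*, 0101*, 0111*, 1100*, 1101*, 1110*
[col 1] -100*, -101*, 0-00*, 0-01*, 00-0, 000-*, 01-1, 010-*, 11-0, 110-*
[col 2] -10-, 0-0-
Prime implicants: -10-, 0-0-, 00-0, 01-1, 11-0
PI chart (minterm → PIs covering it):
  0 | 0-0-,00-0
  1 | 0-0-  (sole → essential)
  2 | 00-0  (sole → essential)
  5 | -10-,0-0-,01-1
  12 | -10-,11-0
Essential prime implicants: 0-0-, 00-0
Petrick residual → -10-
Minimum SOP uses 3 PIs: bc' + a'c' + a'b'd'

3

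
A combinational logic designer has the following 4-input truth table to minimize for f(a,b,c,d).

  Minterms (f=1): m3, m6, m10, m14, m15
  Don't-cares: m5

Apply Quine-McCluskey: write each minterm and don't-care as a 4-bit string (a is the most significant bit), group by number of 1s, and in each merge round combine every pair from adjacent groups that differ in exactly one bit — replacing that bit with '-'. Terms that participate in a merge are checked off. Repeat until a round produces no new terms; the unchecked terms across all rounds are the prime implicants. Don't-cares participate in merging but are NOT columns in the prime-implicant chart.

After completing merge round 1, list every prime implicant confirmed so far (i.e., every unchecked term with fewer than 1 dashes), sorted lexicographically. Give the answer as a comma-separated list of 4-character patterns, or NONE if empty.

[col 0] 0011, 0101, 0110*, 1010*, 1110*, 1111*
[col 1] -110, 1-10, 111-
Prime implicants: -110, 0011, 0101, 1-10, 111-

0011, 0101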